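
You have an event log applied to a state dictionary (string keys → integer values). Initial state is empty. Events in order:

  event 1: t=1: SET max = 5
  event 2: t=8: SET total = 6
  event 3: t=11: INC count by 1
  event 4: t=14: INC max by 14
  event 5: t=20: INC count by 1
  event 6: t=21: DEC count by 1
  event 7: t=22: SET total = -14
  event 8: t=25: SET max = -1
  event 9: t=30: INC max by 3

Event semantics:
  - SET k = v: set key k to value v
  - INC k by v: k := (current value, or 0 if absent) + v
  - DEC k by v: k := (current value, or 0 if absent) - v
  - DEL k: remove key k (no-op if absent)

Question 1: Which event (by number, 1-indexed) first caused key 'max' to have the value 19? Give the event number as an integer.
Answer: 4

Derivation:
Looking for first event where max becomes 19:
  event 1: max = 5
  event 2: max = 5
  event 3: max = 5
  event 4: max 5 -> 19  <-- first match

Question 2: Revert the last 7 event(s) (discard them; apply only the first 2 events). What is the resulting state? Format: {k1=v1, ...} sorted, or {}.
Answer: {max=5, total=6}

Derivation:
Keep first 2 events (discard last 7):
  after event 1 (t=1: SET max = 5): {max=5}
  after event 2 (t=8: SET total = 6): {max=5, total=6}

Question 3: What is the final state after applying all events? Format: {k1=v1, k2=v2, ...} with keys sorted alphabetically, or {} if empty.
  after event 1 (t=1: SET max = 5): {max=5}
  after event 2 (t=8: SET total = 6): {max=5, total=6}
  after event 3 (t=11: INC count by 1): {count=1, max=5, total=6}
  after event 4 (t=14: INC max by 14): {count=1, max=19, total=6}
  after event 5 (t=20: INC count by 1): {count=2, max=19, total=6}
  after event 6 (t=21: DEC count by 1): {count=1, max=19, total=6}
  after event 7 (t=22: SET total = -14): {count=1, max=19, total=-14}
  after event 8 (t=25: SET max = -1): {count=1, max=-1, total=-14}
  after event 9 (t=30: INC max by 3): {count=1, max=2, total=-14}

Answer: {count=1, max=2, total=-14}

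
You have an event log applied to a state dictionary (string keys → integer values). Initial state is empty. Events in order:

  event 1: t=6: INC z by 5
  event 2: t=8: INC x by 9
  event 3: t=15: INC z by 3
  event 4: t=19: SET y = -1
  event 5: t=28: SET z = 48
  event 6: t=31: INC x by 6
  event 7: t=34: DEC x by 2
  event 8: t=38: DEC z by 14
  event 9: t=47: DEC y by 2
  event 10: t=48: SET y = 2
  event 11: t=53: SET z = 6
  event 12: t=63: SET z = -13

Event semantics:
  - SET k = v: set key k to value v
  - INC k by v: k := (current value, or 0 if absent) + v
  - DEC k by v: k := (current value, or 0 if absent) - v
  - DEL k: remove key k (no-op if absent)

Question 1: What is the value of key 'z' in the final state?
Answer: -13

Derivation:
Track key 'z' through all 12 events:
  event 1 (t=6: INC z by 5): z (absent) -> 5
  event 2 (t=8: INC x by 9): z unchanged
  event 3 (t=15: INC z by 3): z 5 -> 8
  event 4 (t=19: SET y = -1): z unchanged
  event 5 (t=28: SET z = 48): z 8 -> 48
  event 6 (t=31: INC x by 6): z unchanged
  event 7 (t=34: DEC x by 2): z unchanged
  event 8 (t=38: DEC z by 14): z 48 -> 34
  event 9 (t=47: DEC y by 2): z unchanged
  event 10 (t=48: SET y = 2): z unchanged
  event 11 (t=53: SET z = 6): z 34 -> 6
  event 12 (t=63: SET z = -13): z 6 -> -13
Final: z = -13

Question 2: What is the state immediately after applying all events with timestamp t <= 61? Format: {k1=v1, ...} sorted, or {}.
Answer: {x=13, y=2, z=6}

Derivation:
Apply events with t <= 61 (11 events):
  after event 1 (t=6: INC z by 5): {z=5}
  after event 2 (t=8: INC x by 9): {x=9, z=5}
  after event 3 (t=15: INC z by 3): {x=9, z=8}
  after event 4 (t=19: SET y = -1): {x=9, y=-1, z=8}
  after event 5 (t=28: SET z = 48): {x=9, y=-1, z=48}
  after event 6 (t=31: INC x by 6): {x=15, y=-1, z=48}
  after event 7 (t=34: DEC x by 2): {x=13, y=-1, z=48}
  after event 8 (t=38: DEC z by 14): {x=13, y=-1, z=34}
  after event 9 (t=47: DEC y by 2): {x=13, y=-3, z=34}
  after event 10 (t=48: SET y = 2): {x=13, y=2, z=34}
  after event 11 (t=53: SET z = 6): {x=13, y=2, z=6}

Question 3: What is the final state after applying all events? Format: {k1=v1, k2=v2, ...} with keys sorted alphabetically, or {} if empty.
Answer: {x=13, y=2, z=-13}

Derivation:
  after event 1 (t=6: INC z by 5): {z=5}
  after event 2 (t=8: INC x by 9): {x=9, z=5}
  after event 3 (t=15: INC z by 3): {x=9, z=8}
  after event 4 (t=19: SET y = -1): {x=9, y=-1, z=8}
  after event 5 (t=28: SET z = 48): {x=9, y=-1, z=48}
  after event 6 (t=31: INC x by 6): {x=15, y=-1, z=48}
  after event 7 (t=34: DEC x by 2): {x=13, y=-1, z=48}
  after event 8 (t=38: DEC z by 14): {x=13, y=-1, z=34}
  after event 9 (t=47: DEC y by 2): {x=13, y=-3, z=34}
  after event 10 (t=48: SET y = 2): {x=13, y=2, z=34}
  after event 11 (t=53: SET z = 6): {x=13, y=2, z=6}
  after event 12 (t=63: SET z = -13): {x=13, y=2, z=-13}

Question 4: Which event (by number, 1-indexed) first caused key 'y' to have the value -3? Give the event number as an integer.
Answer: 9

Derivation:
Looking for first event where y becomes -3:
  event 4: y = -1
  event 5: y = -1
  event 6: y = -1
  event 7: y = -1
  event 8: y = -1
  event 9: y -1 -> -3  <-- first match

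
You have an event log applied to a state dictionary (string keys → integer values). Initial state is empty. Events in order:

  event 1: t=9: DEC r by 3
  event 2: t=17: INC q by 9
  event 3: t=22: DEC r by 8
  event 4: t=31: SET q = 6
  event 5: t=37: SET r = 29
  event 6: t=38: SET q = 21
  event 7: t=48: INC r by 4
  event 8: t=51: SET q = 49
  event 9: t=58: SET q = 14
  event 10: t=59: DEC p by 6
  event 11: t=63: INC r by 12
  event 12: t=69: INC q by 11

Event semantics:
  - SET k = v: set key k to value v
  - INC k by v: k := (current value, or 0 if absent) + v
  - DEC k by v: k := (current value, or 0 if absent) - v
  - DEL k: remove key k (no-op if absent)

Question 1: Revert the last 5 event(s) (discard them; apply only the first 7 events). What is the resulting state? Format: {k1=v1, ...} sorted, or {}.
Keep first 7 events (discard last 5):
  after event 1 (t=9: DEC r by 3): {r=-3}
  after event 2 (t=17: INC q by 9): {q=9, r=-3}
  after event 3 (t=22: DEC r by 8): {q=9, r=-11}
  after event 4 (t=31: SET q = 6): {q=6, r=-11}
  after event 5 (t=37: SET r = 29): {q=6, r=29}
  after event 6 (t=38: SET q = 21): {q=21, r=29}
  after event 7 (t=48: INC r by 4): {q=21, r=33}

Answer: {q=21, r=33}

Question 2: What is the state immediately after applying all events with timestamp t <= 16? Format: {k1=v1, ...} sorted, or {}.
Answer: {r=-3}

Derivation:
Apply events with t <= 16 (1 events):
  after event 1 (t=9: DEC r by 3): {r=-3}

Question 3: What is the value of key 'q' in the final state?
Track key 'q' through all 12 events:
  event 1 (t=9: DEC r by 3): q unchanged
  event 2 (t=17: INC q by 9): q (absent) -> 9
  event 3 (t=22: DEC r by 8): q unchanged
  event 4 (t=31: SET q = 6): q 9 -> 6
  event 5 (t=37: SET r = 29): q unchanged
  event 6 (t=38: SET q = 21): q 6 -> 21
  event 7 (t=48: INC r by 4): q unchanged
  event 8 (t=51: SET q = 49): q 21 -> 49
  event 9 (t=58: SET q = 14): q 49 -> 14
  event 10 (t=59: DEC p by 6): q unchanged
  event 11 (t=63: INC r by 12): q unchanged
  event 12 (t=69: INC q by 11): q 14 -> 25
Final: q = 25

Answer: 25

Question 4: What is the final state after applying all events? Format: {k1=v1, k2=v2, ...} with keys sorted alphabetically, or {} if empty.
Answer: {p=-6, q=25, r=45}

Derivation:
  after event 1 (t=9: DEC r by 3): {r=-3}
  after event 2 (t=17: INC q by 9): {q=9, r=-3}
  after event 3 (t=22: DEC r by 8): {q=9, r=-11}
  after event 4 (t=31: SET q = 6): {q=6, r=-11}
  after event 5 (t=37: SET r = 29): {q=6, r=29}
  after event 6 (t=38: SET q = 21): {q=21, r=29}
  after event 7 (t=48: INC r by 4): {q=21, r=33}
  after event 8 (t=51: SET q = 49): {q=49, r=33}
  after event 9 (t=58: SET q = 14): {q=14, r=33}
  after event 10 (t=59: DEC p by 6): {p=-6, q=14, r=33}
  after event 11 (t=63: INC r by 12): {p=-6, q=14, r=45}
  after event 12 (t=69: INC q by 11): {p=-6, q=25, r=45}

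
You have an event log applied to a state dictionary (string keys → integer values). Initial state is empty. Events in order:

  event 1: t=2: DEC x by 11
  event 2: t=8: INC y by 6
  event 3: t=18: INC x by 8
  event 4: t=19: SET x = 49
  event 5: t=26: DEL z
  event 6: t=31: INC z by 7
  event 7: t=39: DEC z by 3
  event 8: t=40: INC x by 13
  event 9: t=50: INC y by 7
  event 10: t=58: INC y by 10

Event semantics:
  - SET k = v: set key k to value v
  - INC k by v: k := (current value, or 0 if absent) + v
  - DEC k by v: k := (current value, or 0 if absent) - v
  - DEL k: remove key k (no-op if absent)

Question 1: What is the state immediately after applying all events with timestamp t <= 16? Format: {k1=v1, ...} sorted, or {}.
Answer: {x=-11, y=6}

Derivation:
Apply events with t <= 16 (2 events):
  after event 1 (t=2: DEC x by 11): {x=-11}
  after event 2 (t=8: INC y by 6): {x=-11, y=6}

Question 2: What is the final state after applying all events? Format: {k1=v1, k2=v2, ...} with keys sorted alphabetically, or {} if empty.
Answer: {x=62, y=23, z=4}

Derivation:
  after event 1 (t=2: DEC x by 11): {x=-11}
  after event 2 (t=8: INC y by 6): {x=-11, y=6}
  after event 3 (t=18: INC x by 8): {x=-3, y=6}
  after event 4 (t=19: SET x = 49): {x=49, y=6}
  after event 5 (t=26: DEL z): {x=49, y=6}
  after event 6 (t=31: INC z by 7): {x=49, y=6, z=7}
  after event 7 (t=39: DEC z by 3): {x=49, y=6, z=4}
  after event 8 (t=40: INC x by 13): {x=62, y=6, z=4}
  after event 9 (t=50: INC y by 7): {x=62, y=13, z=4}
  after event 10 (t=58: INC y by 10): {x=62, y=23, z=4}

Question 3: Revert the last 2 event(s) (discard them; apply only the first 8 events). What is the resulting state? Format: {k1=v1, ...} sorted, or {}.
Answer: {x=62, y=6, z=4}

Derivation:
Keep first 8 events (discard last 2):
  after event 1 (t=2: DEC x by 11): {x=-11}
  after event 2 (t=8: INC y by 6): {x=-11, y=6}
  after event 3 (t=18: INC x by 8): {x=-3, y=6}
  after event 4 (t=19: SET x = 49): {x=49, y=6}
  after event 5 (t=26: DEL z): {x=49, y=6}
  after event 6 (t=31: INC z by 7): {x=49, y=6, z=7}
  after event 7 (t=39: DEC z by 3): {x=49, y=6, z=4}
  after event 8 (t=40: INC x by 13): {x=62, y=6, z=4}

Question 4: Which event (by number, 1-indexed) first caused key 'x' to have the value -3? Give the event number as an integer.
Answer: 3

Derivation:
Looking for first event where x becomes -3:
  event 1: x = -11
  event 2: x = -11
  event 3: x -11 -> -3  <-- first match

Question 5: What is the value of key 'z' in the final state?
Track key 'z' through all 10 events:
  event 1 (t=2: DEC x by 11): z unchanged
  event 2 (t=8: INC y by 6): z unchanged
  event 3 (t=18: INC x by 8): z unchanged
  event 4 (t=19: SET x = 49): z unchanged
  event 5 (t=26: DEL z): z (absent) -> (absent)
  event 6 (t=31: INC z by 7): z (absent) -> 7
  event 7 (t=39: DEC z by 3): z 7 -> 4
  event 8 (t=40: INC x by 13): z unchanged
  event 9 (t=50: INC y by 7): z unchanged
  event 10 (t=58: INC y by 10): z unchanged
Final: z = 4

Answer: 4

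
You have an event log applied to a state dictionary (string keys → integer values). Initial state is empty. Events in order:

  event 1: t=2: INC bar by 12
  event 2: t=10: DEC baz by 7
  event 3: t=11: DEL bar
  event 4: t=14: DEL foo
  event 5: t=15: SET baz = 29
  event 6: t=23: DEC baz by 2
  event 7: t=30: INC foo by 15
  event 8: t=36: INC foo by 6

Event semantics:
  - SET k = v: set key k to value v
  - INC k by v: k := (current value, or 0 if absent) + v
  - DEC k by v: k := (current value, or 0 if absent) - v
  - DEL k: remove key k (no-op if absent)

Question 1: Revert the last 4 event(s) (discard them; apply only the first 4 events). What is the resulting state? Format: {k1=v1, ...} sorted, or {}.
Keep first 4 events (discard last 4):
  after event 1 (t=2: INC bar by 12): {bar=12}
  after event 2 (t=10: DEC baz by 7): {bar=12, baz=-7}
  after event 3 (t=11: DEL bar): {baz=-7}
  after event 4 (t=14: DEL foo): {baz=-7}

Answer: {baz=-7}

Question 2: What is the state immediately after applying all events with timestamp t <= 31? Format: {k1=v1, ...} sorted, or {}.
Apply events with t <= 31 (7 events):
  after event 1 (t=2: INC bar by 12): {bar=12}
  after event 2 (t=10: DEC baz by 7): {bar=12, baz=-7}
  after event 3 (t=11: DEL bar): {baz=-7}
  after event 4 (t=14: DEL foo): {baz=-7}
  after event 5 (t=15: SET baz = 29): {baz=29}
  after event 6 (t=23: DEC baz by 2): {baz=27}
  after event 7 (t=30: INC foo by 15): {baz=27, foo=15}

Answer: {baz=27, foo=15}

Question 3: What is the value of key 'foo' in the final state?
Answer: 21

Derivation:
Track key 'foo' through all 8 events:
  event 1 (t=2: INC bar by 12): foo unchanged
  event 2 (t=10: DEC baz by 7): foo unchanged
  event 3 (t=11: DEL bar): foo unchanged
  event 4 (t=14: DEL foo): foo (absent) -> (absent)
  event 5 (t=15: SET baz = 29): foo unchanged
  event 6 (t=23: DEC baz by 2): foo unchanged
  event 7 (t=30: INC foo by 15): foo (absent) -> 15
  event 8 (t=36: INC foo by 6): foo 15 -> 21
Final: foo = 21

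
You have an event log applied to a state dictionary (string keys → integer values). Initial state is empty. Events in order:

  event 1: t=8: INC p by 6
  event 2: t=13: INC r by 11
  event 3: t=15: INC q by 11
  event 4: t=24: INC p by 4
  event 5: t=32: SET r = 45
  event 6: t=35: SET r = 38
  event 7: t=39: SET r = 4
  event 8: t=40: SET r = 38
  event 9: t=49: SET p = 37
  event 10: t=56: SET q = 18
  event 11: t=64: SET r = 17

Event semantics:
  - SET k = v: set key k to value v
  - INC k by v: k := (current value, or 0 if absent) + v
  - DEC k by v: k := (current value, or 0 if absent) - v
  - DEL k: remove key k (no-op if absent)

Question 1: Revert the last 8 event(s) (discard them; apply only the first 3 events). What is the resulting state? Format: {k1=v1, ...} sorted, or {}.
Keep first 3 events (discard last 8):
  after event 1 (t=8: INC p by 6): {p=6}
  after event 2 (t=13: INC r by 11): {p=6, r=11}
  after event 3 (t=15: INC q by 11): {p=6, q=11, r=11}

Answer: {p=6, q=11, r=11}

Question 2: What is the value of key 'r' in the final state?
Track key 'r' through all 11 events:
  event 1 (t=8: INC p by 6): r unchanged
  event 2 (t=13: INC r by 11): r (absent) -> 11
  event 3 (t=15: INC q by 11): r unchanged
  event 4 (t=24: INC p by 4): r unchanged
  event 5 (t=32: SET r = 45): r 11 -> 45
  event 6 (t=35: SET r = 38): r 45 -> 38
  event 7 (t=39: SET r = 4): r 38 -> 4
  event 8 (t=40: SET r = 38): r 4 -> 38
  event 9 (t=49: SET p = 37): r unchanged
  event 10 (t=56: SET q = 18): r unchanged
  event 11 (t=64: SET r = 17): r 38 -> 17
Final: r = 17

Answer: 17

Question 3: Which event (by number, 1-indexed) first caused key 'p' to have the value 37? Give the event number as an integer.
Looking for first event where p becomes 37:
  event 1: p = 6
  event 2: p = 6
  event 3: p = 6
  event 4: p = 10
  event 5: p = 10
  event 6: p = 10
  event 7: p = 10
  event 8: p = 10
  event 9: p 10 -> 37  <-- first match

Answer: 9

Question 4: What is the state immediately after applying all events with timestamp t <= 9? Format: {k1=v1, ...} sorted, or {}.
Apply events with t <= 9 (1 events):
  after event 1 (t=8: INC p by 6): {p=6}

Answer: {p=6}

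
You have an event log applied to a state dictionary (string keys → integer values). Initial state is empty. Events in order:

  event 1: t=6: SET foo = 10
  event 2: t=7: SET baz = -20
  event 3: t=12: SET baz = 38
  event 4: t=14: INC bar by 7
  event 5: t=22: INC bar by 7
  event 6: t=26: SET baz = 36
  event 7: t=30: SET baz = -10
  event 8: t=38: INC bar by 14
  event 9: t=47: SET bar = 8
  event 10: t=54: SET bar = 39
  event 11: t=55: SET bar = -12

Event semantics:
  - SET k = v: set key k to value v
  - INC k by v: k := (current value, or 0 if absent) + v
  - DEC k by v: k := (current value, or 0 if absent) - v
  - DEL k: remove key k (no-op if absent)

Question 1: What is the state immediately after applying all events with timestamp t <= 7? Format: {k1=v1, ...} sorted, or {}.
Apply events with t <= 7 (2 events):
  after event 1 (t=6: SET foo = 10): {foo=10}
  after event 2 (t=7: SET baz = -20): {baz=-20, foo=10}

Answer: {baz=-20, foo=10}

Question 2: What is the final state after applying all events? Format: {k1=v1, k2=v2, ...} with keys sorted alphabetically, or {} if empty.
  after event 1 (t=6: SET foo = 10): {foo=10}
  after event 2 (t=7: SET baz = -20): {baz=-20, foo=10}
  after event 3 (t=12: SET baz = 38): {baz=38, foo=10}
  after event 4 (t=14: INC bar by 7): {bar=7, baz=38, foo=10}
  after event 5 (t=22: INC bar by 7): {bar=14, baz=38, foo=10}
  after event 6 (t=26: SET baz = 36): {bar=14, baz=36, foo=10}
  after event 7 (t=30: SET baz = -10): {bar=14, baz=-10, foo=10}
  after event 8 (t=38: INC bar by 14): {bar=28, baz=-10, foo=10}
  after event 9 (t=47: SET bar = 8): {bar=8, baz=-10, foo=10}
  after event 10 (t=54: SET bar = 39): {bar=39, baz=-10, foo=10}
  after event 11 (t=55: SET bar = -12): {bar=-12, baz=-10, foo=10}

Answer: {bar=-12, baz=-10, foo=10}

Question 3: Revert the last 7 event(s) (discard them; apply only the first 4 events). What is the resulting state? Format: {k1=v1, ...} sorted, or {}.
Keep first 4 events (discard last 7):
  after event 1 (t=6: SET foo = 10): {foo=10}
  after event 2 (t=7: SET baz = -20): {baz=-20, foo=10}
  after event 3 (t=12: SET baz = 38): {baz=38, foo=10}
  after event 4 (t=14: INC bar by 7): {bar=7, baz=38, foo=10}

Answer: {bar=7, baz=38, foo=10}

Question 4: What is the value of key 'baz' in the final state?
Track key 'baz' through all 11 events:
  event 1 (t=6: SET foo = 10): baz unchanged
  event 2 (t=7: SET baz = -20): baz (absent) -> -20
  event 3 (t=12: SET baz = 38): baz -20 -> 38
  event 4 (t=14: INC bar by 7): baz unchanged
  event 5 (t=22: INC bar by 7): baz unchanged
  event 6 (t=26: SET baz = 36): baz 38 -> 36
  event 7 (t=30: SET baz = -10): baz 36 -> -10
  event 8 (t=38: INC bar by 14): baz unchanged
  event 9 (t=47: SET bar = 8): baz unchanged
  event 10 (t=54: SET bar = 39): baz unchanged
  event 11 (t=55: SET bar = -12): baz unchanged
Final: baz = -10

Answer: -10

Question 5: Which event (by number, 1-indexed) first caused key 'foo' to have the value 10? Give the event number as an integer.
Answer: 1

Derivation:
Looking for first event where foo becomes 10:
  event 1: foo (absent) -> 10  <-- first match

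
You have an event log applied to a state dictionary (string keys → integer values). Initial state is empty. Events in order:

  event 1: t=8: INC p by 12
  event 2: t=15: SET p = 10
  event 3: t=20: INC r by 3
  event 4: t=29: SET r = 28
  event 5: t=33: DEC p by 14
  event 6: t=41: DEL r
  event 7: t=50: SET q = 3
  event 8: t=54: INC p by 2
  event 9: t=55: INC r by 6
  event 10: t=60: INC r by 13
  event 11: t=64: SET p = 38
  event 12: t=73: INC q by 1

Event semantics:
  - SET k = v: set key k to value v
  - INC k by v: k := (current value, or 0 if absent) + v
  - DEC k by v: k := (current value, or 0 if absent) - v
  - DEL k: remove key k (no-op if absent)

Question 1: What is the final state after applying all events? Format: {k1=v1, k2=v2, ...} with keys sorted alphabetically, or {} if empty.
  after event 1 (t=8: INC p by 12): {p=12}
  after event 2 (t=15: SET p = 10): {p=10}
  after event 3 (t=20: INC r by 3): {p=10, r=3}
  after event 4 (t=29: SET r = 28): {p=10, r=28}
  after event 5 (t=33: DEC p by 14): {p=-4, r=28}
  after event 6 (t=41: DEL r): {p=-4}
  after event 7 (t=50: SET q = 3): {p=-4, q=3}
  after event 8 (t=54: INC p by 2): {p=-2, q=3}
  after event 9 (t=55: INC r by 6): {p=-2, q=3, r=6}
  after event 10 (t=60: INC r by 13): {p=-2, q=3, r=19}
  after event 11 (t=64: SET p = 38): {p=38, q=3, r=19}
  after event 12 (t=73: INC q by 1): {p=38, q=4, r=19}

Answer: {p=38, q=4, r=19}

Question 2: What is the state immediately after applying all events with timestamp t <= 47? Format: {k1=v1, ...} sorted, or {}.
Apply events with t <= 47 (6 events):
  after event 1 (t=8: INC p by 12): {p=12}
  after event 2 (t=15: SET p = 10): {p=10}
  after event 3 (t=20: INC r by 3): {p=10, r=3}
  after event 4 (t=29: SET r = 28): {p=10, r=28}
  after event 5 (t=33: DEC p by 14): {p=-4, r=28}
  after event 6 (t=41: DEL r): {p=-4}

Answer: {p=-4}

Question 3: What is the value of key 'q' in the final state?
Answer: 4

Derivation:
Track key 'q' through all 12 events:
  event 1 (t=8: INC p by 12): q unchanged
  event 2 (t=15: SET p = 10): q unchanged
  event 3 (t=20: INC r by 3): q unchanged
  event 4 (t=29: SET r = 28): q unchanged
  event 5 (t=33: DEC p by 14): q unchanged
  event 6 (t=41: DEL r): q unchanged
  event 7 (t=50: SET q = 3): q (absent) -> 3
  event 8 (t=54: INC p by 2): q unchanged
  event 9 (t=55: INC r by 6): q unchanged
  event 10 (t=60: INC r by 13): q unchanged
  event 11 (t=64: SET p = 38): q unchanged
  event 12 (t=73: INC q by 1): q 3 -> 4
Final: q = 4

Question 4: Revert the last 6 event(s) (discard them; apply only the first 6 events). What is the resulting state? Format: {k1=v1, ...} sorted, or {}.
Keep first 6 events (discard last 6):
  after event 1 (t=8: INC p by 12): {p=12}
  after event 2 (t=15: SET p = 10): {p=10}
  after event 3 (t=20: INC r by 3): {p=10, r=3}
  after event 4 (t=29: SET r = 28): {p=10, r=28}
  after event 5 (t=33: DEC p by 14): {p=-4, r=28}
  after event 6 (t=41: DEL r): {p=-4}

Answer: {p=-4}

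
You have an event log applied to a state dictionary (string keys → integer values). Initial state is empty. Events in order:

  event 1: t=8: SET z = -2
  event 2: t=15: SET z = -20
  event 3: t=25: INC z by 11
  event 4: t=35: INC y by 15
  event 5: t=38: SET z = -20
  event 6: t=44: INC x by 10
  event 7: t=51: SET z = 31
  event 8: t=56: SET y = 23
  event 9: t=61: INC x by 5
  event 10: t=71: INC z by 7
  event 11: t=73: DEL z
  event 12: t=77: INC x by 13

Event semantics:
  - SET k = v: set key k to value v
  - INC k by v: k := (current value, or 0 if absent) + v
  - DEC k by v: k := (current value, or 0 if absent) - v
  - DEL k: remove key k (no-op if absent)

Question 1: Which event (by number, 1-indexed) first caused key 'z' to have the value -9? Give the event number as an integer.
Answer: 3

Derivation:
Looking for first event where z becomes -9:
  event 1: z = -2
  event 2: z = -20
  event 3: z -20 -> -9  <-- first match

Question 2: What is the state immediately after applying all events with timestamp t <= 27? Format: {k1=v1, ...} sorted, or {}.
Apply events with t <= 27 (3 events):
  after event 1 (t=8: SET z = -2): {z=-2}
  after event 2 (t=15: SET z = -20): {z=-20}
  after event 3 (t=25: INC z by 11): {z=-9}

Answer: {z=-9}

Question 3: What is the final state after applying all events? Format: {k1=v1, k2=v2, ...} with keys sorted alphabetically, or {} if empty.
  after event 1 (t=8: SET z = -2): {z=-2}
  after event 2 (t=15: SET z = -20): {z=-20}
  after event 3 (t=25: INC z by 11): {z=-9}
  after event 4 (t=35: INC y by 15): {y=15, z=-9}
  after event 5 (t=38: SET z = -20): {y=15, z=-20}
  after event 6 (t=44: INC x by 10): {x=10, y=15, z=-20}
  after event 7 (t=51: SET z = 31): {x=10, y=15, z=31}
  after event 8 (t=56: SET y = 23): {x=10, y=23, z=31}
  after event 9 (t=61: INC x by 5): {x=15, y=23, z=31}
  after event 10 (t=71: INC z by 7): {x=15, y=23, z=38}
  after event 11 (t=73: DEL z): {x=15, y=23}
  after event 12 (t=77: INC x by 13): {x=28, y=23}

Answer: {x=28, y=23}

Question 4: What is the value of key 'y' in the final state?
Track key 'y' through all 12 events:
  event 1 (t=8: SET z = -2): y unchanged
  event 2 (t=15: SET z = -20): y unchanged
  event 3 (t=25: INC z by 11): y unchanged
  event 4 (t=35: INC y by 15): y (absent) -> 15
  event 5 (t=38: SET z = -20): y unchanged
  event 6 (t=44: INC x by 10): y unchanged
  event 7 (t=51: SET z = 31): y unchanged
  event 8 (t=56: SET y = 23): y 15 -> 23
  event 9 (t=61: INC x by 5): y unchanged
  event 10 (t=71: INC z by 7): y unchanged
  event 11 (t=73: DEL z): y unchanged
  event 12 (t=77: INC x by 13): y unchanged
Final: y = 23

Answer: 23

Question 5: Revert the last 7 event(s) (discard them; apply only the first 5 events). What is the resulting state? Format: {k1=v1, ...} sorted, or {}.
Keep first 5 events (discard last 7):
  after event 1 (t=8: SET z = -2): {z=-2}
  after event 2 (t=15: SET z = -20): {z=-20}
  after event 3 (t=25: INC z by 11): {z=-9}
  after event 4 (t=35: INC y by 15): {y=15, z=-9}
  after event 5 (t=38: SET z = -20): {y=15, z=-20}

Answer: {y=15, z=-20}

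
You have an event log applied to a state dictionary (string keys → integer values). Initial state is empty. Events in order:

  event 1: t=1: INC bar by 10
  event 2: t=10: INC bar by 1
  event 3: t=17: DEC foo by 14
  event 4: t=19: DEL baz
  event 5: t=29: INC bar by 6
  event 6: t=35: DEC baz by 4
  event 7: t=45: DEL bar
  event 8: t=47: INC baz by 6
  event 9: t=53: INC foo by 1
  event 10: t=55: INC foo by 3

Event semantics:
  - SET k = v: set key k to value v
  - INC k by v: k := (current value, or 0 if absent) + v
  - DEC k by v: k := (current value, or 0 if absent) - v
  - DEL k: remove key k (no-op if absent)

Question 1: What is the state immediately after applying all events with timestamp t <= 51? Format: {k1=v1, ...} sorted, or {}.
Apply events with t <= 51 (8 events):
  after event 1 (t=1: INC bar by 10): {bar=10}
  after event 2 (t=10: INC bar by 1): {bar=11}
  after event 3 (t=17: DEC foo by 14): {bar=11, foo=-14}
  after event 4 (t=19: DEL baz): {bar=11, foo=-14}
  after event 5 (t=29: INC bar by 6): {bar=17, foo=-14}
  after event 6 (t=35: DEC baz by 4): {bar=17, baz=-4, foo=-14}
  after event 7 (t=45: DEL bar): {baz=-4, foo=-14}
  after event 8 (t=47: INC baz by 6): {baz=2, foo=-14}

Answer: {baz=2, foo=-14}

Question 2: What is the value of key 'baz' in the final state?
Answer: 2

Derivation:
Track key 'baz' through all 10 events:
  event 1 (t=1: INC bar by 10): baz unchanged
  event 2 (t=10: INC bar by 1): baz unchanged
  event 3 (t=17: DEC foo by 14): baz unchanged
  event 4 (t=19: DEL baz): baz (absent) -> (absent)
  event 5 (t=29: INC bar by 6): baz unchanged
  event 6 (t=35: DEC baz by 4): baz (absent) -> -4
  event 7 (t=45: DEL bar): baz unchanged
  event 8 (t=47: INC baz by 6): baz -4 -> 2
  event 9 (t=53: INC foo by 1): baz unchanged
  event 10 (t=55: INC foo by 3): baz unchanged
Final: baz = 2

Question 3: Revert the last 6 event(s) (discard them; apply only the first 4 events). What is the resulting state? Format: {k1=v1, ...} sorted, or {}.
Answer: {bar=11, foo=-14}

Derivation:
Keep first 4 events (discard last 6):
  after event 1 (t=1: INC bar by 10): {bar=10}
  after event 2 (t=10: INC bar by 1): {bar=11}
  after event 3 (t=17: DEC foo by 14): {bar=11, foo=-14}
  after event 4 (t=19: DEL baz): {bar=11, foo=-14}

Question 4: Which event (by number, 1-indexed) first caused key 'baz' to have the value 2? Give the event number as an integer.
Looking for first event where baz becomes 2:
  event 6: baz = -4
  event 7: baz = -4
  event 8: baz -4 -> 2  <-- first match

Answer: 8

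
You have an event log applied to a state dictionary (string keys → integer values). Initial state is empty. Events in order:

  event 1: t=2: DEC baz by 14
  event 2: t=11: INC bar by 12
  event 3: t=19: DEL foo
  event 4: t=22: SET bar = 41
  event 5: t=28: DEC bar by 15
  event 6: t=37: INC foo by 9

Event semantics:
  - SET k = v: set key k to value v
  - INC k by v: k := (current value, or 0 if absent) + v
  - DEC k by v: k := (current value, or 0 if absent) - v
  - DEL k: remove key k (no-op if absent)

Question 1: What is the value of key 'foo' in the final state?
Answer: 9

Derivation:
Track key 'foo' through all 6 events:
  event 1 (t=2: DEC baz by 14): foo unchanged
  event 2 (t=11: INC bar by 12): foo unchanged
  event 3 (t=19: DEL foo): foo (absent) -> (absent)
  event 4 (t=22: SET bar = 41): foo unchanged
  event 5 (t=28: DEC bar by 15): foo unchanged
  event 6 (t=37: INC foo by 9): foo (absent) -> 9
Final: foo = 9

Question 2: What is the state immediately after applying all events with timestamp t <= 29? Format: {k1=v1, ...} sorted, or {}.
Apply events with t <= 29 (5 events):
  after event 1 (t=2: DEC baz by 14): {baz=-14}
  after event 2 (t=11: INC bar by 12): {bar=12, baz=-14}
  after event 3 (t=19: DEL foo): {bar=12, baz=-14}
  after event 4 (t=22: SET bar = 41): {bar=41, baz=-14}
  after event 5 (t=28: DEC bar by 15): {bar=26, baz=-14}

Answer: {bar=26, baz=-14}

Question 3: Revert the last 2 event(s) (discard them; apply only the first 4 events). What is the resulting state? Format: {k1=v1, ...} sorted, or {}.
Keep first 4 events (discard last 2):
  after event 1 (t=2: DEC baz by 14): {baz=-14}
  after event 2 (t=11: INC bar by 12): {bar=12, baz=-14}
  after event 3 (t=19: DEL foo): {bar=12, baz=-14}
  after event 4 (t=22: SET bar = 41): {bar=41, baz=-14}

Answer: {bar=41, baz=-14}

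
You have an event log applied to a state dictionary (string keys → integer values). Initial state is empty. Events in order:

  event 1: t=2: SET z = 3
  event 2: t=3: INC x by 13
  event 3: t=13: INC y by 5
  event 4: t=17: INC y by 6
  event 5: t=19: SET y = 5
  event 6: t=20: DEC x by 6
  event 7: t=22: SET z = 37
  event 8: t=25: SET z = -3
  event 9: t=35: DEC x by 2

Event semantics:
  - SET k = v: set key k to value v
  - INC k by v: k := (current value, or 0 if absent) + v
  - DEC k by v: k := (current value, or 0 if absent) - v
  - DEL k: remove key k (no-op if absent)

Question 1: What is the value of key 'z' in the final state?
Answer: -3

Derivation:
Track key 'z' through all 9 events:
  event 1 (t=2: SET z = 3): z (absent) -> 3
  event 2 (t=3: INC x by 13): z unchanged
  event 3 (t=13: INC y by 5): z unchanged
  event 4 (t=17: INC y by 6): z unchanged
  event 5 (t=19: SET y = 5): z unchanged
  event 6 (t=20: DEC x by 6): z unchanged
  event 7 (t=22: SET z = 37): z 3 -> 37
  event 8 (t=25: SET z = -3): z 37 -> -3
  event 9 (t=35: DEC x by 2): z unchanged
Final: z = -3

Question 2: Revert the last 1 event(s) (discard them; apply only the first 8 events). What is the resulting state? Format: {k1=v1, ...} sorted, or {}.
Answer: {x=7, y=5, z=-3}

Derivation:
Keep first 8 events (discard last 1):
  after event 1 (t=2: SET z = 3): {z=3}
  after event 2 (t=3: INC x by 13): {x=13, z=3}
  after event 3 (t=13: INC y by 5): {x=13, y=5, z=3}
  after event 4 (t=17: INC y by 6): {x=13, y=11, z=3}
  after event 5 (t=19: SET y = 5): {x=13, y=5, z=3}
  after event 6 (t=20: DEC x by 6): {x=7, y=5, z=3}
  after event 7 (t=22: SET z = 37): {x=7, y=5, z=37}
  after event 8 (t=25: SET z = -3): {x=7, y=5, z=-3}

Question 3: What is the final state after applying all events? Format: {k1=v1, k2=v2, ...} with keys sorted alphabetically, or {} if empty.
  after event 1 (t=2: SET z = 3): {z=3}
  after event 2 (t=3: INC x by 13): {x=13, z=3}
  after event 3 (t=13: INC y by 5): {x=13, y=5, z=3}
  after event 4 (t=17: INC y by 6): {x=13, y=11, z=3}
  after event 5 (t=19: SET y = 5): {x=13, y=5, z=3}
  after event 6 (t=20: DEC x by 6): {x=7, y=5, z=3}
  after event 7 (t=22: SET z = 37): {x=7, y=5, z=37}
  after event 8 (t=25: SET z = -3): {x=7, y=5, z=-3}
  after event 9 (t=35: DEC x by 2): {x=5, y=5, z=-3}

Answer: {x=5, y=5, z=-3}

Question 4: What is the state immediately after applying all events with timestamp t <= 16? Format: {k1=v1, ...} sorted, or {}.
Answer: {x=13, y=5, z=3}

Derivation:
Apply events with t <= 16 (3 events):
  after event 1 (t=2: SET z = 3): {z=3}
  after event 2 (t=3: INC x by 13): {x=13, z=3}
  after event 3 (t=13: INC y by 5): {x=13, y=5, z=3}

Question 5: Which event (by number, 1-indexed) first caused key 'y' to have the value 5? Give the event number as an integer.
Answer: 3

Derivation:
Looking for first event where y becomes 5:
  event 3: y (absent) -> 5  <-- first match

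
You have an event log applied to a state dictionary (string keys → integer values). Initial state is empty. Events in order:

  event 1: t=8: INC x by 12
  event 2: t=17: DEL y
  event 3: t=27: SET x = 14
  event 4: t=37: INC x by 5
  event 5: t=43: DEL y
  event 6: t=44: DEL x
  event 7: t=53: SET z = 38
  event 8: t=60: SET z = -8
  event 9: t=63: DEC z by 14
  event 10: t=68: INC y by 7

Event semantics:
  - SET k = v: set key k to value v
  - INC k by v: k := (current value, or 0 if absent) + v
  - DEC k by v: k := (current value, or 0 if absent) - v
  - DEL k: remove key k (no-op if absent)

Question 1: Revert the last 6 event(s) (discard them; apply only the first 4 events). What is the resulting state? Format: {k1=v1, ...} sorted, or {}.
Keep first 4 events (discard last 6):
  after event 1 (t=8: INC x by 12): {x=12}
  after event 2 (t=17: DEL y): {x=12}
  after event 3 (t=27: SET x = 14): {x=14}
  after event 4 (t=37: INC x by 5): {x=19}

Answer: {x=19}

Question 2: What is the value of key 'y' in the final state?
Answer: 7

Derivation:
Track key 'y' through all 10 events:
  event 1 (t=8: INC x by 12): y unchanged
  event 2 (t=17: DEL y): y (absent) -> (absent)
  event 3 (t=27: SET x = 14): y unchanged
  event 4 (t=37: INC x by 5): y unchanged
  event 5 (t=43: DEL y): y (absent) -> (absent)
  event 6 (t=44: DEL x): y unchanged
  event 7 (t=53: SET z = 38): y unchanged
  event 8 (t=60: SET z = -8): y unchanged
  event 9 (t=63: DEC z by 14): y unchanged
  event 10 (t=68: INC y by 7): y (absent) -> 7
Final: y = 7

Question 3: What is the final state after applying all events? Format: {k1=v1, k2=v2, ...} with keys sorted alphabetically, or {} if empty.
Answer: {y=7, z=-22}

Derivation:
  after event 1 (t=8: INC x by 12): {x=12}
  after event 2 (t=17: DEL y): {x=12}
  after event 3 (t=27: SET x = 14): {x=14}
  after event 4 (t=37: INC x by 5): {x=19}
  after event 5 (t=43: DEL y): {x=19}
  after event 6 (t=44: DEL x): {}
  after event 7 (t=53: SET z = 38): {z=38}
  after event 8 (t=60: SET z = -8): {z=-8}
  after event 9 (t=63: DEC z by 14): {z=-22}
  after event 10 (t=68: INC y by 7): {y=7, z=-22}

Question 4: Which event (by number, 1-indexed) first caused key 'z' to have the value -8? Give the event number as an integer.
Answer: 8

Derivation:
Looking for first event where z becomes -8:
  event 7: z = 38
  event 8: z 38 -> -8  <-- first match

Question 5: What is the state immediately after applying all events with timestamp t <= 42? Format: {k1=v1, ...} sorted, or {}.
Apply events with t <= 42 (4 events):
  after event 1 (t=8: INC x by 12): {x=12}
  after event 2 (t=17: DEL y): {x=12}
  after event 3 (t=27: SET x = 14): {x=14}
  after event 4 (t=37: INC x by 5): {x=19}

Answer: {x=19}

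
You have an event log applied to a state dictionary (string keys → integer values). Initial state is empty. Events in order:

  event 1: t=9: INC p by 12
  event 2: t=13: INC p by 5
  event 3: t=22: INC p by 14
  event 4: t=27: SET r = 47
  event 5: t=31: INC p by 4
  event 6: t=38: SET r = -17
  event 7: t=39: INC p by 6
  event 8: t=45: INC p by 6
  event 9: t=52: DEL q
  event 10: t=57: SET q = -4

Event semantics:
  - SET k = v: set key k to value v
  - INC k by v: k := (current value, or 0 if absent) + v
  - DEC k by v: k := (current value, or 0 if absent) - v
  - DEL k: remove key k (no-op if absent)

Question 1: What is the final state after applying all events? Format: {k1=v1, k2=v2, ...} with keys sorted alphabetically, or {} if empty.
Answer: {p=47, q=-4, r=-17}

Derivation:
  after event 1 (t=9: INC p by 12): {p=12}
  after event 2 (t=13: INC p by 5): {p=17}
  after event 3 (t=22: INC p by 14): {p=31}
  after event 4 (t=27: SET r = 47): {p=31, r=47}
  after event 5 (t=31: INC p by 4): {p=35, r=47}
  after event 6 (t=38: SET r = -17): {p=35, r=-17}
  after event 7 (t=39: INC p by 6): {p=41, r=-17}
  after event 8 (t=45: INC p by 6): {p=47, r=-17}
  after event 9 (t=52: DEL q): {p=47, r=-17}
  after event 10 (t=57: SET q = -4): {p=47, q=-4, r=-17}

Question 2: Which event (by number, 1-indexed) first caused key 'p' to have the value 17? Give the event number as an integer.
Looking for first event where p becomes 17:
  event 1: p = 12
  event 2: p 12 -> 17  <-- first match

Answer: 2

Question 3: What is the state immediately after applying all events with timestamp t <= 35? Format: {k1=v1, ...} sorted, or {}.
Answer: {p=35, r=47}

Derivation:
Apply events with t <= 35 (5 events):
  after event 1 (t=9: INC p by 12): {p=12}
  after event 2 (t=13: INC p by 5): {p=17}
  after event 3 (t=22: INC p by 14): {p=31}
  after event 4 (t=27: SET r = 47): {p=31, r=47}
  after event 5 (t=31: INC p by 4): {p=35, r=47}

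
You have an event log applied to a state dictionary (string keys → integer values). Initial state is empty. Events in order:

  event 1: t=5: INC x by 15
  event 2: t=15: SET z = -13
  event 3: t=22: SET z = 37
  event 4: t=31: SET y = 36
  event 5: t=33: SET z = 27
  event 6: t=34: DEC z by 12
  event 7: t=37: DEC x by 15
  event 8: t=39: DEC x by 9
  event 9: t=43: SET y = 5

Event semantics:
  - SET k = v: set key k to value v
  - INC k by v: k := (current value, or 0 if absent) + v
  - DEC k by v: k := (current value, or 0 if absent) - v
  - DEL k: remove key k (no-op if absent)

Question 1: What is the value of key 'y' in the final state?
Answer: 5

Derivation:
Track key 'y' through all 9 events:
  event 1 (t=5: INC x by 15): y unchanged
  event 2 (t=15: SET z = -13): y unchanged
  event 3 (t=22: SET z = 37): y unchanged
  event 4 (t=31: SET y = 36): y (absent) -> 36
  event 5 (t=33: SET z = 27): y unchanged
  event 6 (t=34: DEC z by 12): y unchanged
  event 7 (t=37: DEC x by 15): y unchanged
  event 8 (t=39: DEC x by 9): y unchanged
  event 9 (t=43: SET y = 5): y 36 -> 5
Final: y = 5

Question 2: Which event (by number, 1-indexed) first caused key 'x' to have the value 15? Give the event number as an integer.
Answer: 1

Derivation:
Looking for first event where x becomes 15:
  event 1: x (absent) -> 15  <-- first match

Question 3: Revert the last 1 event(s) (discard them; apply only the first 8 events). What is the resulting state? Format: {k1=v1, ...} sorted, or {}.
Answer: {x=-9, y=36, z=15}

Derivation:
Keep first 8 events (discard last 1):
  after event 1 (t=5: INC x by 15): {x=15}
  after event 2 (t=15: SET z = -13): {x=15, z=-13}
  after event 3 (t=22: SET z = 37): {x=15, z=37}
  after event 4 (t=31: SET y = 36): {x=15, y=36, z=37}
  after event 5 (t=33: SET z = 27): {x=15, y=36, z=27}
  after event 6 (t=34: DEC z by 12): {x=15, y=36, z=15}
  after event 7 (t=37: DEC x by 15): {x=0, y=36, z=15}
  after event 8 (t=39: DEC x by 9): {x=-9, y=36, z=15}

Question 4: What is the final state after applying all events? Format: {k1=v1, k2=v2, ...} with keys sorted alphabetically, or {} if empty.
Answer: {x=-9, y=5, z=15}

Derivation:
  after event 1 (t=5: INC x by 15): {x=15}
  after event 2 (t=15: SET z = -13): {x=15, z=-13}
  after event 3 (t=22: SET z = 37): {x=15, z=37}
  after event 4 (t=31: SET y = 36): {x=15, y=36, z=37}
  after event 5 (t=33: SET z = 27): {x=15, y=36, z=27}
  after event 6 (t=34: DEC z by 12): {x=15, y=36, z=15}
  after event 7 (t=37: DEC x by 15): {x=0, y=36, z=15}
  after event 8 (t=39: DEC x by 9): {x=-9, y=36, z=15}
  after event 9 (t=43: SET y = 5): {x=-9, y=5, z=15}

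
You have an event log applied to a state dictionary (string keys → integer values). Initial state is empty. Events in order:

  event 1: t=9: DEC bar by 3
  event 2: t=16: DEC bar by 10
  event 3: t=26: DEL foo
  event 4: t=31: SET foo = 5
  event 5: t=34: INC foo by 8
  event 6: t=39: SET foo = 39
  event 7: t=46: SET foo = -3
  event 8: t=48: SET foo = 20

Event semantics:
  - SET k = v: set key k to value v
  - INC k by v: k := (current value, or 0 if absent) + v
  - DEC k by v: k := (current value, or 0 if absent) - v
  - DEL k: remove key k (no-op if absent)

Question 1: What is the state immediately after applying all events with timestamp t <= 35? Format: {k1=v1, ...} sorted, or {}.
Answer: {bar=-13, foo=13}

Derivation:
Apply events with t <= 35 (5 events):
  after event 1 (t=9: DEC bar by 3): {bar=-3}
  after event 2 (t=16: DEC bar by 10): {bar=-13}
  after event 3 (t=26: DEL foo): {bar=-13}
  after event 4 (t=31: SET foo = 5): {bar=-13, foo=5}
  after event 5 (t=34: INC foo by 8): {bar=-13, foo=13}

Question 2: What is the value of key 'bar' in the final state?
Track key 'bar' through all 8 events:
  event 1 (t=9: DEC bar by 3): bar (absent) -> -3
  event 2 (t=16: DEC bar by 10): bar -3 -> -13
  event 3 (t=26: DEL foo): bar unchanged
  event 4 (t=31: SET foo = 5): bar unchanged
  event 5 (t=34: INC foo by 8): bar unchanged
  event 6 (t=39: SET foo = 39): bar unchanged
  event 7 (t=46: SET foo = -3): bar unchanged
  event 8 (t=48: SET foo = 20): bar unchanged
Final: bar = -13

Answer: -13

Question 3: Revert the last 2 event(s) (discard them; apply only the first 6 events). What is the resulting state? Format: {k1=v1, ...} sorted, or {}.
Answer: {bar=-13, foo=39}

Derivation:
Keep first 6 events (discard last 2):
  after event 1 (t=9: DEC bar by 3): {bar=-3}
  after event 2 (t=16: DEC bar by 10): {bar=-13}
  after event 3 (t=26: DEL foo): {bar=-13}
  after event 4 (t=31: SET foo = 5): {bar=-13, foo=5}
  after event 5 (t=34: INC foo by 8): {bar=-13, foo=13}
  after event 6 (t=39: SET foo = 39): {bar=-13, foo=39}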